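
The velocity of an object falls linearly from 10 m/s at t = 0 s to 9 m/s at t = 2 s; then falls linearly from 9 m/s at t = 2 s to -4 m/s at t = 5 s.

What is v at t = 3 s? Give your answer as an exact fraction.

On 2–5 s the graph is linear from 9 to -4 m/s: v(3) = 9 + (-4 − 9)·(3 − 2)/(5 − 2) = 14/3 m/s.

14/3 m/s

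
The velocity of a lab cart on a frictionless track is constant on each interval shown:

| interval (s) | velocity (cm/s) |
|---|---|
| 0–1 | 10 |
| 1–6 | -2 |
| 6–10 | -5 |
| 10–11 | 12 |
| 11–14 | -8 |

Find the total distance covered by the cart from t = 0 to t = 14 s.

76 cm

Total distance travelled is ∫|v| dt — sum the magnitudes of each area piece.
0–1 s: |10| × 1 = 10 cm
1–6 s: |-2| × 5 = 10 cm
6–10 s: |-5| × 4 = 20 cm
10–11 s: |12| × 1 = 12 cm
11–14 s: |-8| × 3 = 24 cm
Total distance = 76 cm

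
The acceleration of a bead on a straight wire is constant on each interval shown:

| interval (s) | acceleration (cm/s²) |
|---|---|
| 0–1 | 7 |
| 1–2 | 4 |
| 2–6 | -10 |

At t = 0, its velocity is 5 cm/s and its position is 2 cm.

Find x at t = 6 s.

8.5 cm

On each constant-a segment, Δv = aΔt and Δx = v₀Δt + ½aΔt²; chain segment to segment.
0–1 s: v starts 5 cm/s; Δx = 5·1 + ½·7·1² = 8.5 cm; v ends 12 cm/s.
1–2 s: v starts 12 cm/s; Δx = 12·1 + ½·4·1² = 14 cm; v ends 16 cm/s.
2–6 s: v starts 16 cm/s; Δx = 16·4 + ½·-10·4² = -16 cm; v ends -24 cm/s.
x(6) = 2 + Σ Δx = 8.5 cm.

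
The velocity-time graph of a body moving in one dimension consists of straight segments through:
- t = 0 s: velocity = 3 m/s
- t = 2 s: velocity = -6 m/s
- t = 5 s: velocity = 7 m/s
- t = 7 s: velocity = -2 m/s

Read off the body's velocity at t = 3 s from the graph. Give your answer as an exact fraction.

On 2–5 s the graph is linear from -6 to 7 m/s: v(3) = -6 + (7 − -6)·(3 − 2)/(5 − 2) = -5/3 m/s.

-5/3 m/s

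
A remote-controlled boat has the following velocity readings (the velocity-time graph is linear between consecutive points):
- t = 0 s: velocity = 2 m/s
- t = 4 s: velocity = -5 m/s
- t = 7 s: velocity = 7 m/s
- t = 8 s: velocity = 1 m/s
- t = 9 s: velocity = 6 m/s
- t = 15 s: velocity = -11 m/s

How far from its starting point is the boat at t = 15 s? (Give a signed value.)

-10.5 m

Displacement is the signed area under the v-t curve.
0–4 s: ½(2 + -5)(4) = -6 m
4–7 s: ½(-5 + 7)(3) = 3 m
7–8 s: ½(7 + 1)(1) = 4 m
8–9 s: ½(1 + 6)(1) = 3.5 m
9–15 s: ½(6 + -11)(6) = -15 m
Net displacement = -10.5 m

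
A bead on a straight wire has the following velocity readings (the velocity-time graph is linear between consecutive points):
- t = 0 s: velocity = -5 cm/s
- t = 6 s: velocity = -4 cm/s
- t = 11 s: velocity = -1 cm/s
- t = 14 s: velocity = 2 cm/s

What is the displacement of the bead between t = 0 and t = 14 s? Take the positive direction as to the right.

-38 cm

Displacement is the signed area under the v-t curve.
0–6 s: ½(-5 + -4)(6) = -27 cm
6–11 s: ½(-4 + -1)(5) = -12.5 cm
11–14 s: ½(-1 + 2)(3) = 1.5 cm
Net displacement = -38 cm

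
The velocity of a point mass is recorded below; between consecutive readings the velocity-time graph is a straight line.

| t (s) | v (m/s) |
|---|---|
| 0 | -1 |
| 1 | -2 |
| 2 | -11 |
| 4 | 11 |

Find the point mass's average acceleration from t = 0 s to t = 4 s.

Average acceleration = Δv/Δt = (11 − -1)/(4 − 0) = 3 m/s².

3 m/s²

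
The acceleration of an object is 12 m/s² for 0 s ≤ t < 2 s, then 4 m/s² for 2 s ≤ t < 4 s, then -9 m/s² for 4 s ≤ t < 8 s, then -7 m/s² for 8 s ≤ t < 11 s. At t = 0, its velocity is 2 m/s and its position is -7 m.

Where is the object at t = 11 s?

On each constant-a segment, Δv = aΔt and Δx = v₀Δt + ½aΔt²; chain segment to segment.
0–2 s: v starts 2 m/s; Δx = 2·2 + ½·12·2² = 28 m; v ends 26 m/s.
2–4 s: v starts 26 m/s; Δx = 26·2 + ½·4·2² = 60 m; v ends 34 m/s.
4–8 s: v starts 34 m/s; Δx = 34·4 + ½·-9·4² = 64 m; v ends -2 m/s.
8–11 s: v starts -2 m/s; Δx = -2·3 + ½·-7·3² = -37.5 m; v ends -23 m/s.
x(11) = -7 + Σ Δx = 107.5 m.

107.5 m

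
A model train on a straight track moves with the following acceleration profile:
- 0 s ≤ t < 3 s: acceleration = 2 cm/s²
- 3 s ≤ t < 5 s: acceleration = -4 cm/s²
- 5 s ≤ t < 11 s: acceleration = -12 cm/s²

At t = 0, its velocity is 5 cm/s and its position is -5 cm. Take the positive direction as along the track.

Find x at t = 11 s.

-165 cm

On each constant-a segment, Δv = aΔt and Δx = v₀Δt + ½aΔt²; chain segment to segment.
0–3 s: v starts 5 cm/s; Δx = 5·3 + ½·2·3² = 24 cm; v ends 11 cm/s.
3–5 s: v starts 11 cm/s; Δx = 11·2 + ½·-4·2² = 14 cm; v ends 3 cm/s.
5–11 s: v starts 3 cm/s; Δx = 3·6 + ½·-12·6² = -198 cm; v ends -69 cm/s.
x(11) = -5 + Σ Δx = -165 cm.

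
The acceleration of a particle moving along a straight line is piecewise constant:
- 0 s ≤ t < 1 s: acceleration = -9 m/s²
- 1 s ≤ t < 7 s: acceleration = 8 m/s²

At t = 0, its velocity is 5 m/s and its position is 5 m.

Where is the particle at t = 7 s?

125.5 m

On each constant-a segment, Δv = aΔt and Δx = v₀Δt + ½aΔt²; chain segment to segment.
0–1 s: v starts 5 m/s; Δx = 5·1 + ½·-9·1² = 0.5 m; v ends -4 m/s.
1–7 s: v starts -4 m/s; Δx = -4·6 + ½·8·6² = 120 m; v ends 44 m/s.
x(7) = 5 + Σ Δx = 125.5 m.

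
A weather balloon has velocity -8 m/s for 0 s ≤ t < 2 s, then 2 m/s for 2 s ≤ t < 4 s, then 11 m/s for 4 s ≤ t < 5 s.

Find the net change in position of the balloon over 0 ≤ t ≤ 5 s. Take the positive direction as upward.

-1 m

Net displacement equals the area under the velocity-time graph (areas below the axis count negative).
0–2 s: -8 × 2 = -16 m
2–4 s: 2 × 2 = 4 m
4–5 s: 11 × 1 = 11 m
Net displacement = -1 m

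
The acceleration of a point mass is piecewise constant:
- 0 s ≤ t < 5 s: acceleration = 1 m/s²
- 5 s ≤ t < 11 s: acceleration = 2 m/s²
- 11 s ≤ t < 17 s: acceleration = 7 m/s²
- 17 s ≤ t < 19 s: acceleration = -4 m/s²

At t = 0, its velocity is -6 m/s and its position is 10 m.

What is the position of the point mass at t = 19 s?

312.5 m

On each constant-a segment, Δv = aΔt and Δx = v₀Δt + ½aΔt²; chain segment to segment.
0–5 s: v starts -6 m/s; Δx = -6·5 + ½·1·5² = -17.5 m; v ends -1 m/s.
5–11 s: v starts -1 m/s; Δx = -1·6 + ½·2·6² = 30 m; v ends 11 m/s.
11–17 s: v starts 11 m/s; Δx = 11·6 + ½·7·6² = 192 m; v ends 53 m/s.
17–19 s: v starts 53 m/s; Δx = 53·2 + ½·-4·2² = 98 m; v ends 45 m/s.
x(19) = 10 + Σ Δx = 312.5 m.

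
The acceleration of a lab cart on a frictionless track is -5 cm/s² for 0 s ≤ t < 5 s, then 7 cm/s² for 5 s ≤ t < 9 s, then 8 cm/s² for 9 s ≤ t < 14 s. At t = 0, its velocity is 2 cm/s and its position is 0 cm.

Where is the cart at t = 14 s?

On each constant-a segment, Δv = aΔt and Δx = v₀Δt + ½aΔt²; chain segment to segment.
0–5 s: v starts 2 cm/s; Δx = 2·5 + ½·-5·5² = -52.5 cm; v ends -23 cm/s.
5–9 s: v starts -23 cm/s; Δx = -23·4 + ½·7·4² = -36 cm; v ends 5 cm/s.
9–14 s: v starts 5 cm/s; Δx = 5·5 + ½·8·5² = 125 cm; v ends 45 cm/s.
x(14) = 0 + Σ Δx = 36.5 cm.

36.5 cm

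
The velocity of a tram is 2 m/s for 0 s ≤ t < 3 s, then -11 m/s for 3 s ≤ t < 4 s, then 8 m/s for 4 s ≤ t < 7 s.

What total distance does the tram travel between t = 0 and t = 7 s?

41 m

Distance (not displacement) is the total path length: add the absolute areas under v-t.
0–3 s: |2| × 3 = 6 m
3–4 s: |-11| × 1 = 11 m
4–7 s: |8| × 3 = 24 m
Total distance = 41 m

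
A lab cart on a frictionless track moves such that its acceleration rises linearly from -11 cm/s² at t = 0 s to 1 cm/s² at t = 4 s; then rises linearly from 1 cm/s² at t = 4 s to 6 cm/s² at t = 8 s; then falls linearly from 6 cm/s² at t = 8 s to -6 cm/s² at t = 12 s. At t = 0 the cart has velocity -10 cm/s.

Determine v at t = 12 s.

Δv equals the area under the a-t graph; then v = v₀ + Δv.
0–4 s: ½(-11 + 1)(4) = -20 cm/s
4–8 s: ½(1 + 6)(4) = 14 cm/s
8–12 s: ½(6 + -6)(4) = 0 cm/s
Δv = -6 cm/s, so v(12) = -10 + (-6) = -16 cm/s.

-16 cm/s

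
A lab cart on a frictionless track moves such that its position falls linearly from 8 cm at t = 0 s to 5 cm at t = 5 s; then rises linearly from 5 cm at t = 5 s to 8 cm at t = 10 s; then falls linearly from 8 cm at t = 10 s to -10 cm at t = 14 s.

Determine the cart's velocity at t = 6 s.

Velocity is the slope of the x-t graph on 5–10 s: (8 − 5)/(10 − 5) = 0.6 cm/s.

0.6 cm/s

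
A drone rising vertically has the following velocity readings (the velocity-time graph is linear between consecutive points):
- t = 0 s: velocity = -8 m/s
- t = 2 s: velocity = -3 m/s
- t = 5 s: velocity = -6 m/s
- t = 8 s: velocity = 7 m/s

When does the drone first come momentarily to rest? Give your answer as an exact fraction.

v changes sign on 5–8 s (from -6 to 7); the graph is linear there, so v = 0 at t = 5 + (6)·(8 − 5)/(7 − -6) = 83/13 s.

t = 83/13 s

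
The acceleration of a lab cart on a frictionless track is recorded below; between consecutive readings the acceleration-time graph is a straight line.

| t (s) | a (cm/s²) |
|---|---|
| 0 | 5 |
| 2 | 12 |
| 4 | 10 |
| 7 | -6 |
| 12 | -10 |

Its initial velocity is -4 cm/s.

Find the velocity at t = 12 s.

1 cm/s

Δv equals the area under the a-t graph; then v = v₀ + Δv.
0–2 s: ½(5 + 12)(2) = 17 cm/s
2–4 s: ½(12 + 10)(2) = 22 cm/s
4–7 s: ½(10 + -6)(3) = 6 cm/s
7–12 s: ½(-6 + -10)(5) = -40 cm/s
Δv = 5 cm/s, so v(12) = -4 + (5) = 1 cm/s.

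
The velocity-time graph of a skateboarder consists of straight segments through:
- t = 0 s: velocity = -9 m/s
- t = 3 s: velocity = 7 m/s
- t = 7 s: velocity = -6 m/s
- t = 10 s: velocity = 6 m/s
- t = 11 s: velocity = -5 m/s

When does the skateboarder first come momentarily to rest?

v changes sign on 0–3 s (from -9 to 7); the graph is linear there, so v = 0 at t = 0 + (9)·(3 − 0)/(7 − -9) = 1.6875 s.

t = 1.6875 s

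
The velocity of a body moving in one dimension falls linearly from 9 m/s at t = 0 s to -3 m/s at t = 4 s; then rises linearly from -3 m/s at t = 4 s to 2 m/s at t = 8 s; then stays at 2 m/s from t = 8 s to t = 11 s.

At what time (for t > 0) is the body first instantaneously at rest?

v changes sign on 0–4 s (from 9 to -3); the graph is linear there, so v = 0 at t = 0 + (-9)·(4 − 0)/(-3 − 9) = 3 s.

t = 3 s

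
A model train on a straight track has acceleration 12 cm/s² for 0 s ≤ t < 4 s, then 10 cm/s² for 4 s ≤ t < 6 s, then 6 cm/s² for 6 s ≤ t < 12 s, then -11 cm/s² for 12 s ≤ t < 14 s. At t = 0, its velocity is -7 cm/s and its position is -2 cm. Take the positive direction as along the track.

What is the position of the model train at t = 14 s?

On each constant-a segment, Δv = aΔt and Δx = v₀Δt + ½aΔt²; chain segment to segment.
0–4 s: v starts -7 cm/s; Δx = -7·4 + ½·12·4² = 68 cm; v ends 41 cm/s.
4–6 s: v starts 41 cm/s; Δx = 41·2 + ½·10·2² = 102 cm; v ends 61 cm/s.
6–12 s: v starts 61 cm/s; Δx = 61·6 + ½·6·6² = 474 cm; v ends 97 cm/s.
12–14 s: v starts 97 cm/s; Δx = 97·2 + ½·-11·2² = 172 cm; v ends 75 cm/s.
x(14) = -2 + Σ Δx = 814 cm.

814 cm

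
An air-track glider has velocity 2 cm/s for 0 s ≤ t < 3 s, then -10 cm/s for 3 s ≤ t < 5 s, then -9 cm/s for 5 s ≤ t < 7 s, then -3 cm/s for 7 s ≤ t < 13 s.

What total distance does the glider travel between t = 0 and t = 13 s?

Distance (not displacement) is the total path length: add the absolute areas under v-t.
0–3 s: |2| × 3 = 6 cm
3–5 s: |-10| × 2 = 20 cm
5–7 s: |-9| × 2 = 18 cm
7–13 s: |-3| × 6 = 18 cm
Total distance = 62 cm

62 cm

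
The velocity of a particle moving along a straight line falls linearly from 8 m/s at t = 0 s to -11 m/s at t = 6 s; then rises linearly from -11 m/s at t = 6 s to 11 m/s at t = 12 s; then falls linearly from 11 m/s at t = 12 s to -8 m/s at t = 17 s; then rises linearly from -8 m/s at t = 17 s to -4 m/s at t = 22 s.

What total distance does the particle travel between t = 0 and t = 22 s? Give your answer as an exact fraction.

4429/38 m

Total distance travelled is ∫|v| dt — sum the magnitudes of each area piece.
0–6 s: v = 0 at t = 48/19 s; triangle areas 192/19 + 363/19 = 555/19 m
6–12 s: v = 0 at t = 9 s; triangle areas 16.5 + 16.5 = 33 m
12–17 s: v = 0 at t = 283/19 s; triangle areas 605/38 + 160/19 = 925/38 m
17–22 s: |½(-8 + -4)(5)| = 30 m
Total distance = 4429/38 m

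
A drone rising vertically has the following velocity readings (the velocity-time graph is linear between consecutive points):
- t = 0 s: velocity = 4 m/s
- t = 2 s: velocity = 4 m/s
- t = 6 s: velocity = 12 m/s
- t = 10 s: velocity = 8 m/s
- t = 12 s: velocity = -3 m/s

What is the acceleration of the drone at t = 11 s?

-5.5 m/s²

Acceleration is the slope of the v-t graph on 10–12 s: (-3 − 8)/(12 − 10) = -5.5 m/s².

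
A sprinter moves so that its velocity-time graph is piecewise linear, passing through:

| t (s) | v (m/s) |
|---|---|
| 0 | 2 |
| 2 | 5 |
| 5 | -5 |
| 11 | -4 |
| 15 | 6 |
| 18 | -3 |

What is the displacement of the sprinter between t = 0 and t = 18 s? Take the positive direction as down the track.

Net displacement equals the area under the velocity-time graph (areas below the axis count negative).
0–2 s: ½(2 + 5)(2) = 7 m
2–5 s: ½(5 + -5)(3) = 0 m
5–11 s: ½(-5 + -4)(6) = -27 m
11–15 s: ½(-4 + 6)(4) = 4 m
15–18 s: ½(6 + -3)(3) = 4.5 m
Net displacement = -11.5 m

-11.5 m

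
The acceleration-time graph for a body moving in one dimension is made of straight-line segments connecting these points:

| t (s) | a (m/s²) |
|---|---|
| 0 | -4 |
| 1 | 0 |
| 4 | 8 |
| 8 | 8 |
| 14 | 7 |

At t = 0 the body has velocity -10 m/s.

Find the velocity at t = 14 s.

77 m/s

Δv equals the area under the a-t graph; then v = v₀ + Δv.
0–1 s: ½(-4 + 0)(1) = -2 m/s
1–4 s: ½(0 + 8)(3) = 12 m/s
4–8 s: 8 × 4 = 32 m/s
8–14 s: ½(8 + 7)(6) = 45 m/s
Δv = 87 m/s, so v(14) = -10 + (87) = 77 m/s.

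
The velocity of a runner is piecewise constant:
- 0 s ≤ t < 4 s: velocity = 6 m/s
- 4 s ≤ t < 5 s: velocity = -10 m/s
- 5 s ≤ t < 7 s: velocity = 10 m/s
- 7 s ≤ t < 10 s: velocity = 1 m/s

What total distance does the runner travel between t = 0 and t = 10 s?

Distance (not displacement) is the total path length: add the absolute areas under v-t.
0–4 s: |6| × 4 = 24 m
4–5 s: |-10| × 1 = 10 m
5–7 s: |10| × 2 = 20 m
7–10 s: |1| × 3 = 3 m
Total distance = 57 m

57 m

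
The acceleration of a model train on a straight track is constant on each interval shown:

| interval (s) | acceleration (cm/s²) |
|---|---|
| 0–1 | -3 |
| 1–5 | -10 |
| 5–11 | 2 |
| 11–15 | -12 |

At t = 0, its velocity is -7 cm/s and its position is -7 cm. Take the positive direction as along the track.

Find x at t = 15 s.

On each constant-a segment, Δv = aΔt and Δx = v₀Δt + ½aΔt²; chain segment to segment.
0–1 s: v starts -7 cm/s; Δx = -7·1 + ½·-3·1² = -8.5 cm; v ends -10 cm/s.
1–5 s: v starts -10 cm/s; Δx = -10·4 + ½·-10·4² = -120 cm; v ends -50 cm/s.
5–11 s: v starts -50 cm/s; Δx = -50·6 + ½·2·6² = -264 cm; v ends -38 cm/s.
11–15 s: v starts -38 cm/s; Δx = -38·4 + ½·-12·4² = -248 cm; v ends -86 cm/s.
x(15) = -7 + Σ Δx = -647.5 cm.

-647.5 cm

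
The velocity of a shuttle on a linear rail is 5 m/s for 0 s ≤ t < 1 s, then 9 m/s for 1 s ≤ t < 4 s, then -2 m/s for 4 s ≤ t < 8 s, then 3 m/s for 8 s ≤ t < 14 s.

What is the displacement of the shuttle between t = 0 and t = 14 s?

42 m

Net displacement equals the area under the velocity-time graph (areas below the axis count negative).
0–1 s: 5 × 1 = 5 m
1–4 s: 9 × 3 = 27 m
4–8 s: -2 × 4 = -8 m
8–14 s: 3 × 6 = 18 m
Net displacement = 42 m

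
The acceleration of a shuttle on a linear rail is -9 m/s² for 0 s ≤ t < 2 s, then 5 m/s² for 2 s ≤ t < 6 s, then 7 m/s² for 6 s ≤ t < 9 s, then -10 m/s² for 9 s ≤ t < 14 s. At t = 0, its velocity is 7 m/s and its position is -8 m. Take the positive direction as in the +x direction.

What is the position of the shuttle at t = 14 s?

67.5 m

On each constant-a segment, Δv = aΔt and Δx = v₀Δt + ½aΔt²; chain segment to segment.
0–2 s: v starts 7 m/s; Δx = 7·2 + ½·-9·2² = -4 m; v ends -11 m/s.
2–6 s: v starts -11 m/s; Δx = -11·4 + ½·5·4² = -4 m; v ends 9 m/s.
6–9 s: v starts 9 m/s; Δx = 9·3 + ½·7·3² = 58.5 m; v ends 30 m/s.
9–14 s: v starts 30 m/s; Δx = 30·5 + ½·-10·5² = 25 m; v ends -20 m/s.
x(14) = -8 + Σ Δx = 67.5 m.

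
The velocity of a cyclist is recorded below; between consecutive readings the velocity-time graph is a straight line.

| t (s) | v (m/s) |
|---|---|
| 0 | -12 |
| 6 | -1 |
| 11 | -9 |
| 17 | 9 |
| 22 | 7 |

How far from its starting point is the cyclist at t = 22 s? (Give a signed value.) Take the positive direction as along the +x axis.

-24 m

Displacement is the signed area under the v-t curve.
0–6 s: ½(-12 + -1)(6) = -39 m
6–11 s: ½(-1 + -9)(5) = -25 m
11–17 s: ½(-9 + 9)(6) = 0 m
17–22 s: ½(9 + 7)(5) = 40 m
Net displacement = -24 m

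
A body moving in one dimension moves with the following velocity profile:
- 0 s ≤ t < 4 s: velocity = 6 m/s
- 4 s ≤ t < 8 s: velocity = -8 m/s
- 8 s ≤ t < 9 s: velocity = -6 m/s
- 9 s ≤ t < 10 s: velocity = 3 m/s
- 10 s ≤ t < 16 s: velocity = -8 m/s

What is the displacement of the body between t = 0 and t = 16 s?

-59 m

Displacement is the signed area under the v-t curve.
0–4 s: 6 × 4 = 24 m
4–8 s: -8 × 4 = -32 m
8–9 s: -6 × 1 = -6 m
9–10 s: 3 × 1 = 3 m
10–16 s: -8 × 6 = -48 m
Net displacement = -59 m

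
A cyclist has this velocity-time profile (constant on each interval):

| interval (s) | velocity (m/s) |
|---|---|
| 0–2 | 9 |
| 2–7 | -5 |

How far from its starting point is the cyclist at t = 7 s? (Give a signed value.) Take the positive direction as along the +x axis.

Displacement is the signed area under the v-t curve.
0–2 s: 9 × 2 = 18 m
2–7 s: -5 × 5 = -25 m
Net displacement = -7 m

-7 m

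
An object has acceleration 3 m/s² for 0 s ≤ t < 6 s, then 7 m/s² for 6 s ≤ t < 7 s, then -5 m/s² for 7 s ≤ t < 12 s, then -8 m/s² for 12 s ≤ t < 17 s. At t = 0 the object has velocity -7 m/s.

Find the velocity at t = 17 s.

-47 m/s

Δv equals the area under the a-t graph; then v = v₀ + Δv.
0–6 s: 3 × 6 = 18 m/s
6–7 s: 7 × 1 = 7 m/s
7–12 s: -5 × 5 = -25 m/s
12–17 s: -8 × 5 = -40 m/s
Δv = -40 m/s, so v(17) = -7 + (-40) = -47 m/s.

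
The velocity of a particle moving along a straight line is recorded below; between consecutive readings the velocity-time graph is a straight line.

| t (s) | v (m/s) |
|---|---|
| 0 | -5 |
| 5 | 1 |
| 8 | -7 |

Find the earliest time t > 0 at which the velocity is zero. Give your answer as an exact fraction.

t = 25/6 s

v changes sign on 0–5 s (from -5 to 1); the graph is linear there, so v = 0 at t = 0 + (5)·(5 − 0)/(1 − -5) = 25/6 s.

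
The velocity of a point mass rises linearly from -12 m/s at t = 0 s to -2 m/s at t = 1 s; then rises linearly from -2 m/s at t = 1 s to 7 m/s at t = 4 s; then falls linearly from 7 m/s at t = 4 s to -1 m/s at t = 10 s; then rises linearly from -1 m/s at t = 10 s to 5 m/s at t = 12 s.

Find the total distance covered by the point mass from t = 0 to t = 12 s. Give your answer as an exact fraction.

Distance (not displacement) is the total path length: add the absolute areas under v-t.
0–1 s: |½(-12 + -2)(1)| = 7 m
1–4 s: v = 0 at t = 5/3 s; triangle areas 2/3 + 49/6 = 53/6 m
4–10 s: v = 0 at t = 9.25 s; triangle areas 18.375 + 0.375 = 18.75 m
10–12 s: v = 0 at t = 31/3 s; triangle areas 1/6 + 25/6 = 13/3 m
Total distance = 467/12 m

467/12 m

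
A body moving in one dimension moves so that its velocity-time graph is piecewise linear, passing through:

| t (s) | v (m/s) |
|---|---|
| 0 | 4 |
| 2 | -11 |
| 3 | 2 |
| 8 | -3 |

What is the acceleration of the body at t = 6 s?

-1 m/s²

Acceleration is the slope of the v-t graph on 3–8 s: (-3 − 2)/(8 − 3) = -1 m/s².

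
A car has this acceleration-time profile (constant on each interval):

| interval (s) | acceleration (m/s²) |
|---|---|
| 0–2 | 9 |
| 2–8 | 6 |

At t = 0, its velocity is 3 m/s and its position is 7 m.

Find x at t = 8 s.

On each constant-a segment, Δv = aΔt and Δx = v₀Δt + ½aΔt²; chain segment to segment.
0–2 s: v starts 3 m/s; Δx = 3·2 + ½·9·2² = 24 m; v ends 21 m/s.
2–8 s: v starts 21 m/s; Δx = 21·6 + ½·6·6² = 234 m; v ends 57 m/s.
x(8) = 7 + Σ Δx = 265 m.

265 m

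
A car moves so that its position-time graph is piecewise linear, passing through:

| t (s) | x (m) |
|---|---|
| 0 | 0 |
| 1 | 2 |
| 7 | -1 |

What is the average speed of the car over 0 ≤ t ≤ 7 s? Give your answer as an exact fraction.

5/7 m/s

Average speed = (total path length)/(elapsed time); on a piecewise-linear x-t graph the path length is Σ|Δx|.
0–1 s: |Δx| = |2 − 0| = 2 m
1–7 s: |Δx| = |-1 − 2| = 3 m
Total path = 5 m; average speed = 5/7 = 5/7 m/s.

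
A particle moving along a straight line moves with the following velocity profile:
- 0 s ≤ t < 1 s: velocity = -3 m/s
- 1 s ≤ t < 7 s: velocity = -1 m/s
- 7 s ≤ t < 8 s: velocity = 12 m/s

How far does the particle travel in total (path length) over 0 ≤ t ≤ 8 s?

21 m

Distance (not displacement) is the total path length: add the absolute areas under v-t.
0–1 s: |-3| × 1 = 3 m
1–7 s: |-1| × 6 = 6 m
7–8 s: |12| × 1 = 12 m
Total distance = 21 m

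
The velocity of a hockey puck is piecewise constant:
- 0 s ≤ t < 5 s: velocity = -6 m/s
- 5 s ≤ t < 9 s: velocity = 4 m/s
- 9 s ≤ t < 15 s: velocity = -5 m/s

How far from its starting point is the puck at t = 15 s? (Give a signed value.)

-44 m

Displacement is the signed area under the v-t curve.
0–5 s: -6 × 5 = -30 m
5–9 s: 4 × 4 = 16 m
9–15 s: -5 × 6 = -30 m
Net displacement = -44 m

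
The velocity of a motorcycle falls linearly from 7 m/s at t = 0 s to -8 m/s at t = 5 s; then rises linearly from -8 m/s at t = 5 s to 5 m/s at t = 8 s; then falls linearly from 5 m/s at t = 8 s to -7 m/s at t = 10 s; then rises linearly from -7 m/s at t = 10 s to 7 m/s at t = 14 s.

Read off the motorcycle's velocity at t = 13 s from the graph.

3.5 m/s

On 10–14 s the graph is linear from -7 to 7 m/s: v(13) = -7 + (7 − -7)·(13 − 10)/(14 − 10) = 3.5 m/s.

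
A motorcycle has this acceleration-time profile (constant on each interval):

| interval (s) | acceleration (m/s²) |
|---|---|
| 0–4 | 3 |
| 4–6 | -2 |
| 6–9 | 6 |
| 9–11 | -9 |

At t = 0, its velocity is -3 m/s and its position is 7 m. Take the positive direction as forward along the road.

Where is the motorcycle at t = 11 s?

103 m

On each constant-a segment, Δv = aΔt and Δx = v₀Δt + ½aΔt²; chain segment to segment.
0–4 s: v starts -3 m/s; Δx = -3·4 + ½·3·4² = 12 m; v ends 9 m/s.
4–6 s: v starts 9 m/s; Δx = 9·2 + ½·-2·2² = 14 m; v ends 5 m/s.
6–9 s: v starts 5 m/s; Δx = 5·3 + ½·6·3² = 42 m; v ends 23 m/s.
9–11 s: v starts 23 m/s; Δx = 23·2 + ½·-9·2² = 28 m; v ends 5 m/s.
x(11) = 7 + Σ Δx = 103 m.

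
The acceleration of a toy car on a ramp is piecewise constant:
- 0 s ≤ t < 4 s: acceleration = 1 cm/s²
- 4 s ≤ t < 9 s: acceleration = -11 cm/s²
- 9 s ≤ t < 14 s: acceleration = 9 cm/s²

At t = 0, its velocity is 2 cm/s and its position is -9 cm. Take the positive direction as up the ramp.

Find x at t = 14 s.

On each constant-a segment, Δv = aΔt and Δx = v₀Δt + ½aΔt²; chain segment to segment.
0–4 s: v starts 2 cm/s; Δx = 2·4 + ½·1·4² = 16 cm; v ends 6 cm/s.
4–9 s: v starts 6 cm/s; Δx = 6·5 + ½·-11·5² = -107.5 cm; v ends -49 cm/s.
9–14 s: v starts -49 cm/s; Δx = -49·5 + ½·9·5² = -132.5 cm; v ends -4 cm/s.
x(14) = -9 + Σ Δx = -233 cm.

-233 cm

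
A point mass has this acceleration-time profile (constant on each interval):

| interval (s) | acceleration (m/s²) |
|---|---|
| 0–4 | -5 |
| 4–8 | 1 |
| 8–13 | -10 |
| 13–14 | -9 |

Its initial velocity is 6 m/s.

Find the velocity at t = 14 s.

Δv equals the area under the a-t graph; then v = v₀ + Δv.
0–4 s: -5 × 4 = -20 m/s
4–8 s: 1 × 4 = 4 m/s
8–13 s: -10 × 5 = -50 m/s
13–14 s: -9 × 1 = -9 m/s
Δv = -75 m/s, so v(14) = 6 + (-75) = -69 m/s.

-69 m/s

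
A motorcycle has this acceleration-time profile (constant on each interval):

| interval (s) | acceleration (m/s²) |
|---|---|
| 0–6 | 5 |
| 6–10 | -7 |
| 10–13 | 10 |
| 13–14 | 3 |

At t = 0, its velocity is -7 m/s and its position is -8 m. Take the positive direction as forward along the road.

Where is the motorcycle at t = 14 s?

On each constant-a segment, Δv = aΔt and Δx = v₀Δt + ½aΔt²; chain segment to segment.
0–6 s: v starts -7 m/s; Δx = -7·6 + ½·5·6² = 48 m; v ends 23 m/s.
6–10 s: v starts 23 m/s; Δx = 23·4 + ½·-7·4² = 36 m; v ends -5 m/s.
10–13 s: v starts -5 m/s; Δx = -5·3 + ½·10·3² = 30 m; v ends 25 m/s.
13–14 s: v starts 25 m/s; Δx = 25·1 + ½·3·1² = 26.5 m; v ends 28 m/s.
x(14) = -8 + Σ Δx = 132.5 m.

132.5 m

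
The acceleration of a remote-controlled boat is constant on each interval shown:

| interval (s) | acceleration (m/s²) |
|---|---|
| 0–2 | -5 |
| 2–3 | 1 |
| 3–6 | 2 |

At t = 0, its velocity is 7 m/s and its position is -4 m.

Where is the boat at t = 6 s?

0.5 m

On each constant-a segment, Δv = aΔt and Δx = v₀Δt + ½aΔt²; chain segment to segment.
0–2 s: v starts 7 m/s; Δx = 7·2 + ½·-5·2² = 4 m; v ends -3 m/s.
2–3 s: v starts -3 m/s; Δx = -3·1 + ½·1·1² = -2.5 m; v ends -2 m/s.
3–6 s: v starts -2 m/s; Δx = -2·3 + ½·2·3² = 3 m; v ends 4 m/s.
x(6) = -4 + Σ Δx = 0.5 m.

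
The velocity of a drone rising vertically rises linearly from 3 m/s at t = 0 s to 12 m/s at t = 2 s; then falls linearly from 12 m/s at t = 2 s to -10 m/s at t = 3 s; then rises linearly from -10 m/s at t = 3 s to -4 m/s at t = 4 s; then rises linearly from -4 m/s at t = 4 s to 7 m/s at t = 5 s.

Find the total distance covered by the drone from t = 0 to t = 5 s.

Total distance travelled is ∫|v| dt — sum the magnitudes of each area piece.
0–2 s: |½(3 + 12)(2)| = 15 m
2–3 s: v = 0 at t = 28/11 s; triangle areas 36/11 + 25/11 = 61/11 m
3–4 s: |½(-10 + -4)(1)| = 7 m
4–5 s: v = 0 at t = 48/11 s; triangle areas 8/11 + 49/22 = 65/22 m
Total distance = 30.5 m

30.5 m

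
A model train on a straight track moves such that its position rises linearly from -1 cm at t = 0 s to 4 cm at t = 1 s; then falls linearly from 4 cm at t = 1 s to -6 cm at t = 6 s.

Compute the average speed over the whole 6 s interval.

Average speed = (total path length)/(elapsed time); on a piecewise-linear x-t graph the path length is Σ|Δx|.
0–1 s: |Δx| = |4 − -1| = 5 cm
1–6 s: |Δx| = |-6 − 4| = 10 cm
Total path = 15 cm; average speed = 15/6 = 2.5 cm/s.

2.5 cm/s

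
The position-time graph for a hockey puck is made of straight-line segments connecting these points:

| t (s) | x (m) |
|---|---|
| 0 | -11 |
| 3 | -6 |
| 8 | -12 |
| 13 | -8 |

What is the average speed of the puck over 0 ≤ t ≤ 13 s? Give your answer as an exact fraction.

Average speed = (total path length)/(elapsed time); on a piecewise-linear x-t graph the path length is Σ|Δx|.
0–3 s: |Δx| = |-6 − -11| = 5 m
3–8 s: |Δx| = |-12 − -6| = 6 m
8–13 s: |Δx| = |-8 − -12| = 4 m
Total path = 15 m; average speed = 15/13 = 15/13 m/s.

15/13 m/s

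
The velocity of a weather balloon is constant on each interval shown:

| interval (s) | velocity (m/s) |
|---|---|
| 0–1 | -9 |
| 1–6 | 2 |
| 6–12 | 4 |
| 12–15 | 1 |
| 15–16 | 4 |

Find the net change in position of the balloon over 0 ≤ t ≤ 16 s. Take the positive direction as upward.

Displacement is the signed area under the v-t curve.
0–1 s: -9 × 1 = -9 m
1–6 s: 2 × 5 = 10 m
6–12 s: 4 × 6 = 24 m
12–15 s: 1 × 3 = 3 m
15–16 s: 4 × 1 = 4 m
Net displacement = 32 m

32 m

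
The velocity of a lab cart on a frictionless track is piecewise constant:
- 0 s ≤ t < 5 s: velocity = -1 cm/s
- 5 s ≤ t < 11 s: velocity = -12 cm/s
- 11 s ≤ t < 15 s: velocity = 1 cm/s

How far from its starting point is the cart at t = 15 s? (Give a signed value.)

Net displacement equals the area under the velocity-time graph (areas below the axis count negative).
0–5 s: -1 × 5 = -5 cm
5–11 s: -12 × 6 = -72 cm
11–15 s: 1 × 4 = 4 cm
Net displacement = -73 cm

-73 cm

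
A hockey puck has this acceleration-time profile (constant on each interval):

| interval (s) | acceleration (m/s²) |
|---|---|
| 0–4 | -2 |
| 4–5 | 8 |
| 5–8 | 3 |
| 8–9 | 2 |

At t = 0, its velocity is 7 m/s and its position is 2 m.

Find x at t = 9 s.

68.5 m

On each constant-a segment, Δv = aΔt and Δx = v₀Δt + ½aΔt²; chain segment to segment.
0–4 s: v starts 7 m/s; Δx = 7·4 + ½·-2·4² = 12 m; v ends -1 m/s.
4–5 s: v starts -1 m/s; Δx = -1·1 + ½·8·1² = 3 m; v ends 7 m/s.
5–8 s: v starts 7 m/s; Δx = 7·3 + ½·3·3² = 34.5 m; v ends 16 m/s.
8–9 s: v starts 16 m/s; Δx = 16·1 + ½·2·1² = 17 m; v ends 18 m/s.
x(9) = 2 + Σ Δx = 68.5 m.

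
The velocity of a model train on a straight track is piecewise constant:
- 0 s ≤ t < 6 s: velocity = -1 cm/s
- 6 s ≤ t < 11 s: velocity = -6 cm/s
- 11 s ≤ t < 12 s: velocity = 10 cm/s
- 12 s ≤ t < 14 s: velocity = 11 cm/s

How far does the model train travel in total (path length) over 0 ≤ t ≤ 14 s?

68 cm

Total distance travelled is ∫|v| dt — sum the magnitudes of each area piece.
0–6 s: |-1| × 6 = 6 cm
6–11 s: |-6| × 5 = 30 cm
11–12 s: |10| × 1 = 10 cm
12–14 s: |11| × 2 = 22 cm
Total distance = 68 cm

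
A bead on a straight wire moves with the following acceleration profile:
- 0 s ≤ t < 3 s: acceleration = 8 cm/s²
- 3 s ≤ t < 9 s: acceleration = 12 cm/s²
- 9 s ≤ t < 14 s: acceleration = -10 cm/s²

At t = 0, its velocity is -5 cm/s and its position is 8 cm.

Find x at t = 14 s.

689 cm

On each constant-a segment, Δv = aΔt and Δx = v₀Δt + ½aΔt²; chain segment to segment.
0–3 s: v starts -5 cm/s; Δx = -5·3 + ½·8·3² = 21 cm; v ends 19 cm/s.
3–9 s: v starts 19 cm/s; Δx = 19·6 + ½·12·6² = 330 cm; v ends 91 cm/s.
9–14 s: v starts 91 cm/s; Δx = 91·5 + ½·-10·5² = 330 cm; v ends 41 cm/s.
x(14) = 8 + Σ Δx = 689 cm.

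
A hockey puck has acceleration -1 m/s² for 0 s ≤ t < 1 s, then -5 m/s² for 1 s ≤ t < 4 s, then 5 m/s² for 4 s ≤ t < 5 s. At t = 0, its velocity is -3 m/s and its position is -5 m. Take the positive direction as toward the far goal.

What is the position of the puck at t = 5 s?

-59.5 m

On each constant-a segment, Δv = aΔt and Δx = v₀Δt + ½aΔt²; chain segment to segment.
0–1 s: v starts -3 m/s; Δx = -3·1 + ½·-1·1² = -3.5 m; v ends -4 m/s.
1–4 s: v starts -4 m/s; Δx = -4·3 + ½·-5·3² = -34.5 m; v ends -19 m/s.
4–5 s: v starts -19 m/s; Δx = -19·1 + ½·5·1² = -16.5 m; v ends -14 m/s.
x(5) = -5 + Σ Δx = -59.5 m.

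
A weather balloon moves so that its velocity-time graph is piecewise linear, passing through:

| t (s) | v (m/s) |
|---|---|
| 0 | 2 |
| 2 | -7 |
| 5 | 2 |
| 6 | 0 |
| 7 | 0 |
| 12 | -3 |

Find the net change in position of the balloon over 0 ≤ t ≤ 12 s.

Net displacement equals the area under the velocity-time graph (areas below the axis count negative).
0–2 s: ½(2 + -7)(2) = -5 m
2–5 s: ½(-7 + 2)(3) = -7.5 m
5–6 s: ½(2 + 0)(1) = 1 m
6–7 s: 0 × 1 = 0 m
7–12 s: ½(0 + -3)(5) = -7.5 m
Net displacement = -19 m

-19 m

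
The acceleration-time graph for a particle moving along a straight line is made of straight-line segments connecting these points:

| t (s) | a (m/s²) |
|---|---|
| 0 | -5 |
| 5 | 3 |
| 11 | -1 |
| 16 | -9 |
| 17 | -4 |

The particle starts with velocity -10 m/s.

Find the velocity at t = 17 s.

Δv equals the area under the a-t graph; then v = v₀ + Δv.
0–5 s: ½(-5 + 3)(5) = -5 m/s
5–11 s: ½(3 + -1)(6) = 6 m/s
11–16 s: ½(-1 + -9)(5) = -25 m/s
16–17 s: ½(-9 + -4)(1) = -6.5 m/s
Δv = -30.5 m/s, so v(17) = -10 + (-30.5) = -40.5 m/s.

-40.5 m/s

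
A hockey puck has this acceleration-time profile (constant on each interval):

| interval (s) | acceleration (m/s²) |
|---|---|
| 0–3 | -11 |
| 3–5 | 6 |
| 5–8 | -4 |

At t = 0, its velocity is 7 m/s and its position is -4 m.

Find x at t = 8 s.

On each constant-a segment, Δv = aΔt and Δx = v₀Δt + ½aΔt²; chain segment to segment.
0–3 s: v starts 7 m/s; Δx = 7·3 + ½·-11·3² = -28.5 m; v ends -26 m/s.
3–5 s: v starts -26 m/s; Δx = -26·2 + ½·6·2² = -40 m; v ends -14 m/s.
5–8 s: v starts -14 m/s; Δx = -14·3 + ½·-4·3² = -60 m; v ends -26 m/s.
x(8) = -4 + Σ Δx = -132.5 m.

-132.5 m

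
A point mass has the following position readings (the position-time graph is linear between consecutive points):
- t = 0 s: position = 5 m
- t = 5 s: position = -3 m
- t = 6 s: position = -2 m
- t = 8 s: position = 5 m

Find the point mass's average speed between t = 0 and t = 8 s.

Average speed = (total path length)/(elapsed time); on a piecewise-linear x-t graph the path length is Σ|Δx|.
0–5 s: |Δx| = |-3 − 5| = 8 m
5–6 s: |Δx| = |-2 − -3| = 1 m
6–8 s: |Δx| = |5 − -2| = 7 m
Total path = 16 m; average speed = 16/8 = 2 m/s.

2 m/s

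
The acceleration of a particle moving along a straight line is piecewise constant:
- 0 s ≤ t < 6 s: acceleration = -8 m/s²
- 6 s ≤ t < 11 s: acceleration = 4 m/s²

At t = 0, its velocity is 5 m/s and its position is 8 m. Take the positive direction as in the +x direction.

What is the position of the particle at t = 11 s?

-271 m

On each constant-a segment, Δv = aΔt and Δx = v₀Δt + ½aΔt²; chain segment to segment.
0–6 s: v starts 5 m/s; Δx = 5·6 + ½·-8·6² = -114 m; v ends -43 m/s.
6–11 s: v starts -43 m/s; Δx = -43·5 + ½·4·5² = -165 m; v ends -23 m/s.
x(11) = 8 + Σ Δx = -271 m.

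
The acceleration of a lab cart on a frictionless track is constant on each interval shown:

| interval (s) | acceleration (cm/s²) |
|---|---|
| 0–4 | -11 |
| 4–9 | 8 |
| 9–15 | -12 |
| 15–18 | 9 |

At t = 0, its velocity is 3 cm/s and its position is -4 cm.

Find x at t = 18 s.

-585.5 cm

On each constant-a segment, Δv = aΔt and Δx = v₀Δt + ½aΔt²; chain segment to segment.
0–4 s: v starts 3 cm/s; Δx = 3·4 + ½·-11·4² = -76 cm; v ends -41 cm/s.
4–9 s: v starts -41 cm/s; Δx = -41·5 + ½·8·5² = -105 cm; v ends -1 cm/s.
9–15 s: v starts -1 cm/s; Δx = -1·6 + ½·-12·6² = -222 cm; v ends -73 cm/s.
15–18 s: v starts -73 cm/s; Δx = -73·3 + ½·9·3² = -178.5 cm; v ends -46 cm/s.
x(18) = -4 + Σ Δx = -585.5 cm.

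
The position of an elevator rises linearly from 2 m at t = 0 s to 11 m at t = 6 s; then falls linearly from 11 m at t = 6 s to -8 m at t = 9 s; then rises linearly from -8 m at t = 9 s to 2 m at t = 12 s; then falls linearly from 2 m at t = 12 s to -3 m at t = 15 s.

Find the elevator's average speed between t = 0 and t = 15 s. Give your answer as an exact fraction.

Average speed = (total path length)/(elapsed time); on a piecewise-linear x-t graph the path length is Σ|Δx|.
0–6 s: |Δx| = |11 − 2| = 9 m
6–9 s: |Δx| = |-8 − 11| = 19 m
9–12 s: |Δx| = |2 − -8| = 10 m
12–15 s: |Δx| = |-3 − 2| = 5 m
Total path = 43 m; average speed = 43/15 = 43/15 m/s.

43/15 m/s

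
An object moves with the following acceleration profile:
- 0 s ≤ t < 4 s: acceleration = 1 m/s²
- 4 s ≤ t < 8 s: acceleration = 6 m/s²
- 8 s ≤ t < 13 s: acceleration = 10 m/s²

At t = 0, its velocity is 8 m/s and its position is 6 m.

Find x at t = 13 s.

447 m

On each constant-a segment, Δv = aΔt and Δx = v₀Δt + ½aΔt²; chain segment to segment.
0–4 s: v starts 8 m/s; Δx = 8·4 + ½·1·4² = 40 m; v ends 12 m/s.
4–8 s: v starts 12 m/s; Δx = 12·4 + ½·6·4² = 96 m; v ends 36 m/s.
8–13 s: v starts 36 m/s; Δx = 36·5 + ½·10·5² = 305 m; v ends 86 m/s.
x(13) = 6 + Σ Δx = 447 m.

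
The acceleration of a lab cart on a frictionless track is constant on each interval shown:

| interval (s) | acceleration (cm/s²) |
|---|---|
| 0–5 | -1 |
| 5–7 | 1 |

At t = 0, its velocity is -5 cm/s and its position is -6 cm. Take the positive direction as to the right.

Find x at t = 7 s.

On each constant-a segment, Δv = aΔt and Δx = v₀Δt + ½aΔt²; chain segment to segment.
0–5 s: v starts -5 cm/s; Δx = -5·5 + ½·-1·5² = -37.5 cm; v ends -10 cm/s.
5–7 s: v starts -10 cm/s; Δx = -10·2 + ½·1·2² = -18 cm; v ends -8 cm/s.
x(7) = -6 + Σ Δx = -61.5 cm.

-61.5 cm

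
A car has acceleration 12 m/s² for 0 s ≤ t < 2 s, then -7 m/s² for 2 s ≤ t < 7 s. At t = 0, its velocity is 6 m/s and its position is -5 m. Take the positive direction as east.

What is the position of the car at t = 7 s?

On each constant-a segment, Δv = aΔt and Δx = v₀Δt + ½aΔt²; chain segment to segment.
0–2 s: v starts 6 m/s; Δx = 6·2 + ½·12·2² = 36 m; v ends 30 m/s.
2–7 s: v starts 30 m/s; Δx = 30·5 + ½·-7·5² = 62.5 m; v ends -5 m/s.
x(7) = -5 + Σ Δx = 93.5 m.

93.5 m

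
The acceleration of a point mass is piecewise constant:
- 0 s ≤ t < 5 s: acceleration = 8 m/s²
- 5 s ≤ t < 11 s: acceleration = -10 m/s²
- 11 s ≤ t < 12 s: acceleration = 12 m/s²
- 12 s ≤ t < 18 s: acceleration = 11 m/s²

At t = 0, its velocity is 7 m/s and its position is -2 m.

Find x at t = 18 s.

420 m

On each constant-a segment, Δv = aΔt and Δx = v₀Δt + ½aΔt²; chain segment to segment.
0–5 s: v starts 7 m/s; Δx = 7·5 + ½·8·5² = 135 m; v ends 47 m/s.
5–11 s: v starts 47 m/s; Δx = 47·6 + ½·-10·6² = 102 m; v ends -13 m/s.
11–12 s: v starts -13 m/s; Δx = -13·1 + ½·12·1² = -7 m; v ends -1 m/s.
12–18 s: v starts -1 m/s; Δx = -1·6 + ½·11·6² = 192 m; v ends 65 m/s.
x(18) = -2 + Σ Δx = 420 m.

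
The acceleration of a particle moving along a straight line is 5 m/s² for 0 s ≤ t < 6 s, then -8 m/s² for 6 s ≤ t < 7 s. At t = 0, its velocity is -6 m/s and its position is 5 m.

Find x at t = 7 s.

79 m

On each constant-a segment, Δv = aΔt and Δx = v₀Δt + ½aΔt²; chain segment to segment.
0–6 s: v starts -6 m/s; Δx = -6·6 + ½·5·6² = 54 m; v ends 24 m/s.
6–7 s: v starts 24 m/s; Δx = 24·1 + ½·-8·1² = 20 m; v ends 16 m/s.
x(7) = 5 + Σ Δx = 79 m.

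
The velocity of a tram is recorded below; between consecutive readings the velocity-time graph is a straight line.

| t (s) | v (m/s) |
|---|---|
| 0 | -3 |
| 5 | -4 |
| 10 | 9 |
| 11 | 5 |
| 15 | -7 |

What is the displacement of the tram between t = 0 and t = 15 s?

Net displacement equals the area under the velocity-time graph (areas below the axis count negative).
0–5 s: ½(-3 + -4)(5) = -17.5 m
5–10 s: ½(-4 + 9)(5) = 12.5 m
10–11 s: ½(9 + 5)(1) = 7 m
11–15 s: ½(5 + -7)(4) = -4 m
Net displacement = -2 m

-2 m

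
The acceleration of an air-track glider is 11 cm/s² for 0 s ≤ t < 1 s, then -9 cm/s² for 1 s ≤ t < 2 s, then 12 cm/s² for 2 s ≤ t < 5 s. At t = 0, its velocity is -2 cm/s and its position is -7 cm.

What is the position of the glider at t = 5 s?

55 cm

On each constant-a segment, Δv = aΔt and Δx = v₀Δt + ½aΔt²; chain segment to segment.
0–1 s: v starts -2 cm/s; Δx = -2·1 + ½·11·1² = 3.5 cm; v ends 9 cm/s.
1–2 s: v starts 9 cm/s; Δx = 9·1 + ½·-9·1² = 4.5 cm; v ends 0 cm/s.
2–5 s: v starts 0 cm/s; Δx = 0·3 + ½·12·3² = 54 cm; v ends 36 cm/s.
x(5) = -7 + Σ Δx = 55 cm.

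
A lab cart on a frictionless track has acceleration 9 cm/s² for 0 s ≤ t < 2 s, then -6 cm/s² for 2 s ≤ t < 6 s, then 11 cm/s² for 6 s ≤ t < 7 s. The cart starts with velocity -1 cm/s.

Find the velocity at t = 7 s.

Δv equals the area under the a-t graph; then v = v₀ + Δv.
0–2 s: 9 × 2 = 18 cm/s
2–6 s: -6 × 4 = -24 cm/s
6–7 s: 11 × 1 = 11 cm/s
Δv = 5 cm/s, so v(7) = -1 + (5) = 4 cm/s.

4 cm/s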